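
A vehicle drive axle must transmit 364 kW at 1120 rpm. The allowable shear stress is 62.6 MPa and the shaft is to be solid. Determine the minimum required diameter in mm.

63.2 mm

ω = 2π·1120/60 = 117.3 rad/s, so T = P/ω = 364×10³ / 117.3 = 3104 N·m.
For a solid shaft τ_max = 16T/(πd³), so d = (16T/(π τ_allow))^(1/3) = (16·3104/(π·6.26×10^7))^(1/3) = 0.06320 m.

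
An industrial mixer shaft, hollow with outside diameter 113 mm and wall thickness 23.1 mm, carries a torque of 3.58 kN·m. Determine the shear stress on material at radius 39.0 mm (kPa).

J = π(d_o⁴ − d_i⁴)/32 = π(0.113⁴ − 0.0668⁴)/32 = 1.405×10^-5 m⁴.
Shear stress varies linearly with radius: τ = T·r/J = 3580 × 0.0390 / 1.405×10^-5 = 9.936×10^6 Pa.

9940 kPa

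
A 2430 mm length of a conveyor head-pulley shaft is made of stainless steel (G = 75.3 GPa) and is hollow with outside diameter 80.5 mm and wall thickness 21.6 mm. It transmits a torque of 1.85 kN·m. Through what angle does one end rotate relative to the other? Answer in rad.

0.0152 rad

J = π(d_o⁴ − d_i⁴)/32 = π(0.0805⁴ − 0.0373⁴)/32 = 3.933×10^-6 m⁴.
θ = T·L/(G·J) = 1850 × 2.43 / (75.3×10⁹ × 3.933×10^-6) = 0.01518 rad.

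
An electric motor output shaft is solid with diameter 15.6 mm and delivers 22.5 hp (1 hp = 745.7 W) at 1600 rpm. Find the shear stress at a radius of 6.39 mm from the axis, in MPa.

110 MPa

ω = 2π·1600/60 = 167.6 rad/s, so T = P/ω = 22.5×745.7 / 167.6 = 100.1 N·m.
J = πd⁴/32 = π(0.0156)⁴/32 = 5.814×10^-9 m⁴.
Shear stress varies linearly with radius: τ = T·r/J = 100.1 × 0.00639 / 5.814×10^-9 = 1.101×10^8 Pa.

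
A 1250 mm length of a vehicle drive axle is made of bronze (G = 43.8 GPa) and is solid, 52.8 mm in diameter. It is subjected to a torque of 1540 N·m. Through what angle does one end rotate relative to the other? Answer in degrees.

3.30°

J = πd⁴/32 = π(0.0528)⁴/32 = 7.630×10^-7 m⁴.
θ = T·L/(G·J) = 1540 × 1.25 / (43.8×10⁹ × 7.630×10^-7) = 0.05760 rad.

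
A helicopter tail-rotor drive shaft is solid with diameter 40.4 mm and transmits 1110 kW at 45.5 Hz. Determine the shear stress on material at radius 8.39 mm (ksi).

18.1 ksi

ω = 2π·45.5 = 285.9 rad/s, so T = P/ω = 1110×10³ / 285.9 = 3883 N·m.
J = πd⁴/32 = π(0.0404)⁴/32 = 2.615×10^-7 m⁴.
Shear stress varies linearly with radius: τ = T·r/J = 3883 × 0.00839 / 2.615×10^-7 = 1.246×10^8 Pa.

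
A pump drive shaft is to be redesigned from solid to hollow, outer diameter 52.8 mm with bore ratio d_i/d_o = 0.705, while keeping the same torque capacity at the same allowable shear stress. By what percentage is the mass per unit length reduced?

39.2 %

Equal τ_max and T ⇒ the solid shaft needs d_s³ = d_o³(1−k⁴), so d_s = 52.8·(1−0.705⁴)^(1/3) = 48.04 mm.
Area ratio A_h/A_s = d_o²(1−k²)/d_s² = (1−k²)/(1−k⁴)^(2/3) = 0.6077.
Mass saving = 1 − 0.6077 = 39.2 %.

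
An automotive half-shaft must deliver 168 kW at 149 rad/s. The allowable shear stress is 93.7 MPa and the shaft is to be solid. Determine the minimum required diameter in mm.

ω = 149 rad/s, so T = P/ω = 168×10³ / 149.0 = 1128 N·m.
For a solid shaft τ_max = 16T/(πd³), so d = (16T/(π τ_allow))^(1/3) = (16·1128/(π·9.37×10^7))^(1/3) = 0.03943 m.

39.4 mm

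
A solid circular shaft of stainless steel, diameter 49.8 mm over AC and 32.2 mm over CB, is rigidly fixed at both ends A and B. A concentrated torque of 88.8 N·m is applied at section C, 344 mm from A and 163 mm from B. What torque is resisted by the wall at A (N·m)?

64.9 N·m

Compatibility: T_A·a/J_AC = T_B·b/J_CB with T_A + T_B = T₀.
J_AC = 6.04×10^-7 m⁴, J_CB = 1.06×10^-7 m⁴, so T_A = T₀·(J_AC/a)/((J_AC/a)+(J_CB/b)) = 64.87 N·m, T_B = 23.93 N·m.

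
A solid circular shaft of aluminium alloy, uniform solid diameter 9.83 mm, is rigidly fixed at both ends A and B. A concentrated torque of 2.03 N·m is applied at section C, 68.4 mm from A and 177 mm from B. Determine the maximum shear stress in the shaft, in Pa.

With uniform GJ and both ends fixed, compatibility θ_AC = θ_CB gives T_A·a = T_B·b, together with T_A + T_B = T₀.
T_A = T₀·b/(a+b) = 2.030·177/245.4 = 1.464 N·m; T_B = 0.5658 N·m.
τ in each portion: τ_AC = 7.85×10^6 Pa, τ_CB = 3.03×10^6 Pa; maximum is in AC.
τ_max = T_AC·r/J = 1.464·0.00492/9.17×10^-10 = 7.851×10^6 Pa.

7.85e6 Pa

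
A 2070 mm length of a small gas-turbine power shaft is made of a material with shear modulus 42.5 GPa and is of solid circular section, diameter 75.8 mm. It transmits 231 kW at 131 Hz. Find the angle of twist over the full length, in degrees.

0.242°

ω = 2π·131 = 823.1 rad/s, so T = P/ω = 231×10³ / 823.1 = 280.6 N·m.
J = πd⁴/32 = π(0.0758)⁴/32 = 3.241×10^-6 m⁴.
θ = T·L/(G·J) = 280.6 × 2.07 / (42.5×10⁹ × 3.241×10^-6) = 4.218×10^-3 rad.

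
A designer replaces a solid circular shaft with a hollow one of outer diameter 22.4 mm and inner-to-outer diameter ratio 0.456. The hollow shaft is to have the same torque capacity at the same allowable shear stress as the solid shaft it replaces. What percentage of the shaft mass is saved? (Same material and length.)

18.4 %

Equal τ_max and T ⇒ the solid shaft needs d_s³ = d_o³(1−k⁴), so d_s = 22.4·(1−0.456⁴)^(1/3) = 22.07 mm.
Area ratio A_h/A_s = d_o²(1−k²)/d_s² = (1−k²)/(1−k⁴)^(2/3) = 0.8158.
Mass saving = 1 − 0.8158 = 18.4 %.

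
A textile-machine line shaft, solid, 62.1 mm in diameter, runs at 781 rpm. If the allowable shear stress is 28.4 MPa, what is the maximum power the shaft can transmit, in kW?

109 kW

J = πd⁴/32 = π(0.0621)⁴/32 = 1.460×10^-6 m⁴.
T_max = τ_allow·J/r = 2.84×10^7 × 1.460×10^-6 / 0.0311 = 1335 N·m.
ω = 2π·781/60 = 81.79 rad/s, so P_max = T_max·ω = 1.092×10^5 W.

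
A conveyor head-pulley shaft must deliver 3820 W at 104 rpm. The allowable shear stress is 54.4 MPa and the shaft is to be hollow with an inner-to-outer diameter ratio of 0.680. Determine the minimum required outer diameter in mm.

34.7 mm

ω = 2π·104/60 = 10.89 rad/s, so T = P/ω = 3820 / 10.89 = 350.8 N·m.
For a hollow shaft with d_i/d_o = 0.680: τ_max = 16T/(π d_o³ (1−k⁴)), so d_o = [16T/(π τ_allow (1−k⁴))]^(1/3) = [16·350.8/(π·5.44×10^7·0.7862)]^(1/3) = 0.03470 m.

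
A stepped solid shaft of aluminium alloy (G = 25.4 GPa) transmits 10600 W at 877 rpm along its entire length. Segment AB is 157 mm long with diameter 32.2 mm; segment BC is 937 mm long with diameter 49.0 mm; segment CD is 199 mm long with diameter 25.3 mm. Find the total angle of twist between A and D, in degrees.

ω = 2π·877/60 = 91.84 rad/s, so T = P/ω = 10600 / 91.84 = 115.4 N·m.
J_AB = π(0.0322)⁴/32 = 1.06×10^-7 m⁴; J_BC = π(0.0490)⁴/32 = 5.66×10^-7 m⁴; J_CD = π(0.0253)⁴/32 = 4.02×10^-8 m⁴.
θ = (T/G)·Σ L_i/J_i = (115.4/25.4×10⁹)·(0.157/1.06×10^-7 + 0.937/5.66×10^-7 + 0.199/4.02×10^-8) = 0.03676 rad.

2.11°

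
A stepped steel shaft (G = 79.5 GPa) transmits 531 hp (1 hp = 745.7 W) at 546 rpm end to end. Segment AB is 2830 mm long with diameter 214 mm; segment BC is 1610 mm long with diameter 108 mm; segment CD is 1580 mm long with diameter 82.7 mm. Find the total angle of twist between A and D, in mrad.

ω = 2π·546/60 = 57.18 rad/s, so T = P/ω = 531×745.7 / 57.18 = 6925 N·m.
J_AB = π(0.214)⁴/32 = 2.06×10^-4 m⁴; J_BC = π(0.108)⁴/32 = 1.34×10^-5 m⁴; J_CD = π(0.0827)⁴/32 = 4.59×10^-6 m⁴.
θ = (T/G)·Σ L_i/J_i = (6925/79.5×10⁹)·(2.83/2.06×10^-4 + 1.61/1.34×10^-5 + 1.58/4.59×10^-6) = 0.04167 rad.

41.7 mrad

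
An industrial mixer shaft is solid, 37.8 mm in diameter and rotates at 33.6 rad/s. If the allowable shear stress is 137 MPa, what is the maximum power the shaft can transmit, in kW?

J = πd⁴/32 = π(0.0378)⁴/32 = 2.004×10^-7 m⁴.
T_max = τ_allow·J/r = 1.37×10^8 × 2.004×10^-7 / 0.0189 = 1453 N·m.
ω = 33.6 rad/s, so P_max = T_max·ω = 4.882×10^4 W.

48.8 kW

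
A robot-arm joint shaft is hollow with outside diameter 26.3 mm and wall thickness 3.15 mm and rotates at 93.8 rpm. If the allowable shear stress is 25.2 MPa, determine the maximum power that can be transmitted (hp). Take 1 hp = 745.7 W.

0.789 hp

J = π(d_o⁴ − d_i⁴)/32 = π(0.0263⁴ − 0.0200⁴)/32 = 3.126×10^-8 m⁴.
T_max = τ_allow·J/r = 2.52×10^7 × 3.126×10^-8 / 0.0132 = 59.91 N·m.
ω = 2π·93.8/60 = 9.823 rad/s, so P_max = T_max·ω = 588.5 W.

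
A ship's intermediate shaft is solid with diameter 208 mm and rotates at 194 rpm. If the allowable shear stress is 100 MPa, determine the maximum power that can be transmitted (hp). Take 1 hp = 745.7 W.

4810 hp

J = πd⁴/32 = π(0.208)⁴/32 = 1.838×10^-4 m⁴.
T_max = τ_allow·J/r = 1.00×10^8 × 1.838×10^-4 / 0.104 = 176700 N·m.
ω = 2π·194/60 = 20.32 rad/s, so P_max = T_max·ω = 3.590×10^6 W.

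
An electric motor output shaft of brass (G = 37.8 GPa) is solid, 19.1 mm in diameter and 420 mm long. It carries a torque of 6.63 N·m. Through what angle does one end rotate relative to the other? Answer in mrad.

J = πd⁴/32 = π(0.0191)⁴/32 = 1.307×10^-8 m⁴.
θ = T·L/(G·J) = 6.630 × 0.420 / (37.8×10⁹ × 1.307×10^-8) = 5.638×10^-3 rad.

5.64 mrad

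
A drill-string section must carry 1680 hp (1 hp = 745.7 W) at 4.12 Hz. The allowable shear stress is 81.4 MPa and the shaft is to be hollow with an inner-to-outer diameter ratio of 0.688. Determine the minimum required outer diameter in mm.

ω = 2π·4.12 = 25.89 rad/s, so T = P/ω = 1680×745.7 / 25.89 = 48390 N·m.
For a hollow shaft with d_i/d_o = 0.688: τ_max = 16T/(π d_o³ (1−k⁴)), so d_o = [16T/(π τ_allow (1−k⁴))]^(1/3) = [16·48390/(π·8.14×10^7·0.7759)]^(1/3) = 0.1574 m.

157 mm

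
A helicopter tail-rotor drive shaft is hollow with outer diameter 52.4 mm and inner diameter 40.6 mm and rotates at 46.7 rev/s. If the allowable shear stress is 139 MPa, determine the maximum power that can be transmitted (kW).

J = π(d_o⁴ − d_i⁴)/32 = π(0.0524⁴ − 0.0406⁴)/32 = 4.734×10^-7 m⁴.
T_max = τ_allow·J/r = 1.39×10^8 × 4.734×10^-7 / 0.0262 = 2512 N·m.
ω = 2π·46.7 = 293.4 rad/s, so P_max = T_max·ω = 7.370×10^5 W.

737 kW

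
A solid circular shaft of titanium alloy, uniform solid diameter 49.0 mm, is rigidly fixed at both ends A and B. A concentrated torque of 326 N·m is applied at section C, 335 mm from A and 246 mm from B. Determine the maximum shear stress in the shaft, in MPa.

With uniform GJ and both ends fixed, compatibility θ_AC = θ_CB gives T_A·a = T_B·b, together with T_A + T_B = T₀.
T_A = T₀·b/(a+b) = 326.0·246/581.0 = 138.0 N·m; T_B = 188.0 N·m.
τ in each portion: τ_AC = 5.98×10^6 Pa, τ_CB = 8.14×10^6 Pa; maximum is in CB.
τ_max = T_CB·r/J = 188.0·0.0245/5.66×10^-7 = 8.137×10^6 Pa.

8.14 MPa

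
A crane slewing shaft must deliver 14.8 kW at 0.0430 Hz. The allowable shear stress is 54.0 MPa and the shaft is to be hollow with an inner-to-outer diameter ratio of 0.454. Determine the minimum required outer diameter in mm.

175 mm

ω = 2π·0.0430 = 0.2702 rad/s, so T = P/ω = 14.8×10³ / 0.2702 = 54780 N·m.
For a hollow shaft with d_i/d_o = 0.454: τ_max = 16T/(π d_o³ (1−k⁴)), so d_o = [16T/(π τ_allow (1−k⁴))]^(1/3) = [16·54780/(π·5.40×10^7·0.9575)]^(1/3) = 0.1754 m.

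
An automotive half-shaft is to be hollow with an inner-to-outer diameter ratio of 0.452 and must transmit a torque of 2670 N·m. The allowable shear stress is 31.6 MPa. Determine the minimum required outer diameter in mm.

76.6 mm

For a hollow shaft with d_i/d_o = 0.452: τ_max = 16T/(π d_o³ (1−k⁴)), so d_o = [16T/(π τ_allow (1−k⁴))]^(1/3) = [16·2670/(π·3.16×10^7·0.9583)]^(1/3) = 0.07658 m.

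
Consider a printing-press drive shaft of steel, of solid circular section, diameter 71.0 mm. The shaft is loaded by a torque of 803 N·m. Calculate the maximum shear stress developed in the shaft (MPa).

J = πd⁴/32 = π(0.0710)⁴/32 = 2.495×10^-6 m⁴.
τ_max = T·r/J = 803.0 × 0.0355 / 2.495×10^-6 = 1.143×10^7 Pa.

11.4 MPa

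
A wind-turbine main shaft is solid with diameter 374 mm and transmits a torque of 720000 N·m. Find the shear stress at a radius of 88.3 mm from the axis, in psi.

J = πd⁴/32 = π(0.374)⁴/32 = 1.921×10^-3 m⁴.
Shear stress varies linearly with radius: τ = T·r/J = 720000 × 0.0883 / 1.921×10^-3 = 3.310×10^7 Pa.

4800 psi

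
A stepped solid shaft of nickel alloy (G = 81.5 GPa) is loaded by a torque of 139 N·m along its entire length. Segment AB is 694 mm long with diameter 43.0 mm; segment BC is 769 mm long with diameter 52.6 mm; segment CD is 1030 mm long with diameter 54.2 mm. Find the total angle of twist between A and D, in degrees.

J_AB = π(0.0430)⁴/32 = 3.36×10^-7 m⁴; J_BC = π(0.0526)⁴/32 = 7.52×10^-7 m⁴; J_CD = π(0.0542)⁴/32 = 8.47×10^-7 m⁴.
θ = (T/G)·Σ L_i/J_i = (139.0/81.5×10⁹)·(0.694/3.36×10^-7 + 0.769/7.52×10^-7 + 1.03/8.47×10^-7) = 7.345×10^-3 rad.

0.421°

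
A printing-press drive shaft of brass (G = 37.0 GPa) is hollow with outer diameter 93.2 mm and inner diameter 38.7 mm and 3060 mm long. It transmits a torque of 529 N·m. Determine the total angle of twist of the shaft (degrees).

0.349°

J = π(d_o⁴ − d_i⁴)/32 = π(0.0932⁴ − 0.0387⁴)/32 = 7.187×10^-6 m⁴.
θ = T·L/(G·J) = 529.0 × 3.06 / (37.0×10⁹ × 7.187×10^-6) = 6.087×10^-3 rad.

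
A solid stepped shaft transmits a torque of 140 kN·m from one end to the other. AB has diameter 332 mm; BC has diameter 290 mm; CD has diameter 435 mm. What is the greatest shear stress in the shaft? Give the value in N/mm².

29.2 N/mm²

Under the same torque, τ_max = 16T/(πd³) is largest where d is smallest — segment BC (d = 290 mm).
τ_max = 16·140000/(π·(0.290)³) = 2.924×10^7 Pa.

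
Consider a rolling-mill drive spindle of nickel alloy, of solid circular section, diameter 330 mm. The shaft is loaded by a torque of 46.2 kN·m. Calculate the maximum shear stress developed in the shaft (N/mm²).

6.55 N/mm²

J = πd⁴/32 = π(0.330)⁴/32 = 1.164×10^-3 m⁴.
τ_max = T·r/J = 46200 × 0.165 / 1.164×10^-3 = 6.547×10^6 Pa.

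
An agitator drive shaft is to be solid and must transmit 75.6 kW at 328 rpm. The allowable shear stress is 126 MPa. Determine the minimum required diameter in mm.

44.6 mm

ω = 2π·328/60 = 34.35 rad/s, so T = P/ω = 75.6×10³ / 34.35 = 2201 N·m.
For a solid shaft τ_max = 16T/(πd³), so d = (16T/(π τ_allow))^(1/3) = (16·2201/(π·1.26×10^8))^(1/3) = 0.04464 m.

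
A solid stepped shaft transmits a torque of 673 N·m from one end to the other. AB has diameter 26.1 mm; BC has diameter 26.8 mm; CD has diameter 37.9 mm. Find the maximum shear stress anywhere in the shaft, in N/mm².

Under the same torque, τ_max = 16T/(πd³) is largest where d is smallest — segment AB (d = 26.1 mm).
τ_max = 16·673.0/(π·(0.0261)³) = 1.928×10^8 Pa.

193 N/mm²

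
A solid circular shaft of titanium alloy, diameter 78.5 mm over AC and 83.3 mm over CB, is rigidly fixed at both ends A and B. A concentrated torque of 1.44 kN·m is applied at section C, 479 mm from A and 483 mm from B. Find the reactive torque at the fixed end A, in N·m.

638 N·m

Compatibility: T_A·a/J_AC = T_B·b/J_CB with T_A + T_B = T₀.
J_AC = 3.73×10^-6 m⁴, J_CB = 4.73×10^-6 m⁴, so T_A = T₀·(J_AC/a)/((J_AC/a)+(J_CB/b)) = 637.9 N·m, T_B = 802.1 N·m.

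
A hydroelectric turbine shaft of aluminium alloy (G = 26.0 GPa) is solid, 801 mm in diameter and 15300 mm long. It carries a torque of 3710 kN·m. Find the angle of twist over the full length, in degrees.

3.10°

J = πd⁴/32 = π(0.801)⁴/32 = 0.04041 m⁴.
θ = T·L/(G·J) = 3.710e6 × 15.3 / (26.0×10⁹ × 0.04041) = 0.05402 rad.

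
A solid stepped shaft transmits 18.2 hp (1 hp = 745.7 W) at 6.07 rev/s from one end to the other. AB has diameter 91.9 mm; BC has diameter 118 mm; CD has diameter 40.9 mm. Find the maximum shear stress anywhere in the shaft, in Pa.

ω = 2π·6.07 = 38.14 rad/s, so T = P/ω = 18.2×745.7 / 38.14 = 355.9 N·m.
Under the same torque, τ_max = 16T/(πd³) is largest where d is smallest — segment CD (d = 40.9 mm).
τ_max = 16·355.9/(π·(0.0409)³) = 2.649×10^7 Pa.

2.65e7 Pa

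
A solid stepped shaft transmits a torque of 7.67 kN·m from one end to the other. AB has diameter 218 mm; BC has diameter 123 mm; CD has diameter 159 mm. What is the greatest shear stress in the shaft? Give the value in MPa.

21.0 MPa

Under the same torque, τ_max = 16T/(πd³) is largest where d is smallest — segment BC (d = 123 mm).
τ_max = 16·7670/(π·(0.123)³) = 2.099×10^7 Pa.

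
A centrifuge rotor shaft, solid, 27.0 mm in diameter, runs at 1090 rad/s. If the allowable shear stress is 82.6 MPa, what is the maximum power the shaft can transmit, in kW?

348 kW

J = πd⁴/32 = π(0.0270)⁴/32 = 5.217×10^-8 m⁴.
T_max = τ_allow·J/r = 8.26×10^7 × 5.217×10^-8 / 0.0135 = 319.2 N·m.
ω = 1090 rad/s, so P_max = T_max·ω = 3.480×10^5 W.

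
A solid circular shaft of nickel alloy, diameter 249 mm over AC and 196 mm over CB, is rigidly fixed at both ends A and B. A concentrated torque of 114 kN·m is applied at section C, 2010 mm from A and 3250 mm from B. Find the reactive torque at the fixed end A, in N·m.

Compatibility: T_A·a/J_AC = T_B·b/J_CB with T_A + T_B = T₀.
J_AC = 3.77×10^-4 m⁴, J_CB = 1.45×10^-4 m⁴, so T_A = T₀·(J_AC/a)/((J_AC/a)+(J_CB/b)) = 92130 N·m, T_B = 21870 N·m.

92100 N·m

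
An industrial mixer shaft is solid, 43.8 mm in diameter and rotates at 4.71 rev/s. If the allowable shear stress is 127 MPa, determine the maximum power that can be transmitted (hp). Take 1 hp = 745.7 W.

83.2 hp

J = πd⁴/32 = π(0.0438)⁴/32 = 3.613×10^-7 m⁴.
T_max = τ_allow·J/r = 1.27×10^8 × 3.613×10^-7 / 0.0219 = 2095 N·m.
ω = 2π·4.71 = 29.59 rad/s, so P_max = T_max·ω = 6.201×10^4 W.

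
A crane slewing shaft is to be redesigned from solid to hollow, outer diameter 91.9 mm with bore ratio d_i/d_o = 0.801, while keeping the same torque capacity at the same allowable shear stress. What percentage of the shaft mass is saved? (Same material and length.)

49.0 %

Equal τ_max and T ⇒ the solid shaft needs d_s³ = d_o³(1−k⁴), so d_s = 91.9·(1−0.801⁴)^(1/3) = 77.01 mm.
Area ratio A_h/A_s = d_o²(1−k²)/d_s² = (1−k²)/(1−k⁴)^(2/3) = 0.5104.
Mass saving = 1 − 0.5104 = 49.0 %.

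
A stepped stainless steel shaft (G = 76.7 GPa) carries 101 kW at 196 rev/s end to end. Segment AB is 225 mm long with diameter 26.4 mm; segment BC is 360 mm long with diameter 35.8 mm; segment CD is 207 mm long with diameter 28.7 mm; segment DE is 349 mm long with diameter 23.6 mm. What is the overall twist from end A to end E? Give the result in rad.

0.0230 rad

ω = 2π·196 = 1232 rad/s, so T = P/ω = 101×10³ / 1232 = 82.01 N·m.
J_AB = π(0.0264)⁴/32 = 4.77×10^-8 m⁴; J_BC = π(0.0358)⁴/32 = 1.61×10^-7 m⁴; J_CD = π(0.0287)⁴/32 = 6.66×10^-8 m⁴; J_DE = π(0.0236)⁴/32 = 3.05×10^-8 m⁴.
θ = (T/G)·Σ L_i/J_i = (82.01/76.7×10⁹)·(0.225/4.77×10^-8 + 0.360/1.61×10^-7 + 0.207/6.66×10^-8 + 0.349/3.05×10^-8) = 0.02301 rad.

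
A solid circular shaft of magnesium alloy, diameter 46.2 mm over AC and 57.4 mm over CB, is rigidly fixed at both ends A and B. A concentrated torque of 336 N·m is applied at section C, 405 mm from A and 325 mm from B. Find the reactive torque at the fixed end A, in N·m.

Compatibility: T_A·a/J_AC = T_B·b/J_CB with T_A + T_B = T₀.
J_AC = 4.47×10^-7 m⁴, J_CB = 1.07×10^-6 m⁴, so T_A = T₀·(J_AC/a)/((J_AC/a)+(J_CB/b)) = 84.65 N·m, T_B = 251.3 N·m.

84.7 N·m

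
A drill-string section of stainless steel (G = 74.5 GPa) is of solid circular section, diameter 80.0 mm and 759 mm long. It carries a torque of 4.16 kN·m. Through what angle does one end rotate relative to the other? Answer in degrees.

0.604°

J = πd⁴/32 = π(0.0800)⁴/32 = 4.021×10^-6 m⁴.
θ = T·L/(G·J) = 4160 × 0.759 / (74.5×10⁹ × 4.021×10^-6) = 0.01054 rad.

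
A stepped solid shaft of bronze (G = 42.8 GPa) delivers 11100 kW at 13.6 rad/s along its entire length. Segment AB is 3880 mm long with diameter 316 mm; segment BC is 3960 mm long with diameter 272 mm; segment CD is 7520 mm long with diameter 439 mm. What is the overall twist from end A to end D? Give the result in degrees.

14.6°

ω = 13.6 rad/s, so T = P/ω = 11100×10³ / 13.60 = 816200 N·m.
J_AB = π(0.316)⁴/32 = 9.79×10^-4 m⁴; J_BC = π(0.272)⁴/32 = 5.37×10^-4 m⁴; J_CD = π(0.439)⁴/32 = 3.65×10^-3 m⁴.
θ = (T/G)·Σ L_i/J_i = (816200/42.8×10⁹)·(3.88/9.79×10^-4 + 3.96/5.37×10^-4 + 7.52/3.65×10^-3) = 0.2554 rad.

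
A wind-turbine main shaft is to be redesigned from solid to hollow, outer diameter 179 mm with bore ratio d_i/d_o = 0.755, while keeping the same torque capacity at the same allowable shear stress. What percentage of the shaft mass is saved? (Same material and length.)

44.1 %

Equal τ_max and T ⇒ the solid shaft needs d_s³ = d_o³(1−k⁴), so d_s = 179·(1−0.755⁴)^(1/3) = 157.0 mm.
Area ratio A_h/A_s = d_o²(1−k²)/d_s² = (1−k²)/(1−k⁴)^(2/3) = 0.5587.
Mass saving = 1 − 0.5587 = 44.1 %.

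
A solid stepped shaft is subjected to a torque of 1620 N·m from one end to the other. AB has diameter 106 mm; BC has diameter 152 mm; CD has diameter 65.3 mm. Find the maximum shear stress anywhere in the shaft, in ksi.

4.30 ksi

Under the same torque, τ_max = 16T/(πd³) is largest where d is smallest — segment CD (d = 65.3 mm).
τ_max = 16·1620/(π·(0.0653)³) = 2.963×10^7 Pa.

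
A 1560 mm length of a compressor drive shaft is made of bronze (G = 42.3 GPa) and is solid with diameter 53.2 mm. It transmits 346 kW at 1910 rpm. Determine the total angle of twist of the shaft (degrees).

ω = 2π·1910/60 = 200.0 rad/s, so T = P/ω = 346×10³ / 200.0 = 1730 N·m.
J = πd⁴/32 = π(0.0532)⁴/32 = 7.864×10^-7 m⁴.
θ = T·L/(G·J) = 1730 × 1.56 / (42.3×10⁹ × 7.864×10^-7) = 0.08112 rad.

4.65°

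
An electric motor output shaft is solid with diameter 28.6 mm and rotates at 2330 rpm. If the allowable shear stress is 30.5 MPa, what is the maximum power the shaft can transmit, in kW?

34.2 kW

J = πd⁴/32 = π(0.0286)⁴/32 = 6.568×10^-8 m⁴.
T_max = τ_allow·J/r = 3.05×10^7 × 6.568×10^-8 / 0.0143 = 140.1 N·m.
ω = 2π·2330/60 = 244.0 rad/s, so P_max = T_max·ω = 3.418×10^4 W.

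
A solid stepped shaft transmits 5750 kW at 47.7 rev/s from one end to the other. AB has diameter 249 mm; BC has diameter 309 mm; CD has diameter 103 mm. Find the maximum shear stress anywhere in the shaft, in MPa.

89.4 MPa

ω = 2π·47.7 = 299.7 rad/s, so T = P/ω = 5750×10³ / 299.7 = 19190 N·m.
Under the same torque, τ_max = 16T/(πd³) is largest where d is smallest — segment CD (d = 103 mm).
τ_max = 16·19190/(π·(0.103)³) = 8.942×10^7 Pa.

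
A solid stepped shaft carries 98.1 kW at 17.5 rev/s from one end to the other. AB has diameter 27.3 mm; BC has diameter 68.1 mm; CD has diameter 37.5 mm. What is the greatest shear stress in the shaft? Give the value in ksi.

ω = 2π·17.5 = 110.0 rad/s, so T = P/ω = 98.1×10³ / 110.0 = 892.2 N·m.
Under the same torque, τ_max = 16T/(πd³) is largest where d is smallest — segment AB (d = 27.3 mm).
τ_max = 16·892.2/(π·(0.0273)³) = 2.233×10^8 Pa.

32.4 ksi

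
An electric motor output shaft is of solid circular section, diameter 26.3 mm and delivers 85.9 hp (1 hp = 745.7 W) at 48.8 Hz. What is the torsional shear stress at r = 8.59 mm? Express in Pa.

3.82e7 Pa

ω = 2π·48.8 = 306.6 rad/s, so T = P/ω = 85.9×745.7 / 306.6 = 208.9 N·m.
J = πd⁴/32 = π(0.0263)⁴/32 = 4.697×10^-8 m⁴.
Shear stress varies linearly with radius: τ = T·r/J = 208.9 × 0.00859 / 4.697×10^-8 = 3.821×10^7 Pa.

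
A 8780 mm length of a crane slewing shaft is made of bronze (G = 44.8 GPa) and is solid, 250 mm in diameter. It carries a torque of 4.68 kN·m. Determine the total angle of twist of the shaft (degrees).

J = πd⁴/32 = π(0.250)⁴/32 = 3.835×10^-4 m⁴.
θ = T·L/(G·J) = 4680 × 8.78 / (44.8×10⁹ × 3.835×10^-4) = 2.392×10^-3 rad.

0.137°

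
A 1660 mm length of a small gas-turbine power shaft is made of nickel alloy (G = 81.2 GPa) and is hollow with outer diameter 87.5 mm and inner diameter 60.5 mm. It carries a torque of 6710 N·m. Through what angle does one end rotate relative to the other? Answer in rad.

J = π(d_o⁴ − d_i⁴)/32 = π(0.0875⁴ − 0.0605⁴)/32 = 4.440×10^-6 m⁴.
θ = T·L/(G·J) = 6710 × 1.66 / (81.2×10⁹ × 4.440×10^-6) = 0.03090 rad.

0.0309 rad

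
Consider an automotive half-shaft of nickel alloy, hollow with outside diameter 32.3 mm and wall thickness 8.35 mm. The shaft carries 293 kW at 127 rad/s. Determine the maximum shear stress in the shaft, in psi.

ω = 127 rad/s, so T = P/ω = 293×10³ / 127.0 = 2307 N·m.
J = π(d_o⁴ − d_i⁴)/32 = π(0.0323⁴ − 0.0156⁴)/32 = 1.010×10^-7 m⁴.
τ_max = T·r/J = 2307 × 0.0161 / 1.010×10^-7 = 3.687×10^8 Pa.

53500 psi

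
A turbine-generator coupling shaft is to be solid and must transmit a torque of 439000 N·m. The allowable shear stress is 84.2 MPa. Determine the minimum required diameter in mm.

298 mm

For a solid shaft τ_max = 16T/(πd³), so d = (16T/(π τ_allow))^(1/3) = (16·439000/(π·8.42×10^7))^(1/3) = 0.2983 m.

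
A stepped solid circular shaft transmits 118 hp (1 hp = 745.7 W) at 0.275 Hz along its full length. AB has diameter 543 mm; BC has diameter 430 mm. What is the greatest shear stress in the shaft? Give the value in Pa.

3.26e6 Pa

ω = 2π·0.275 = 1.728 rad/s, so T = P/ω = 118×745.7 / 1.728 = 50930 N·m.
Under the same torque, τ_max = 16T/(πd³) is largest where d is smallest — segment BC (d = 430 mm).
τ_max = 16·50930/(π·(0.430)³) = 3.262×10^6 Pa.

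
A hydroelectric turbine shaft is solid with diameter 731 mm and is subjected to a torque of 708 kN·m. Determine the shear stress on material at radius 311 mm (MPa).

7.85 MPa

J = πd⁴/32 = π(0.731)⁴/32 = 0.02803 m⁴.
Shear stress varies linearly with radius: τ = T·r/J = 708000 × 0.311 / 0.02803 = 7.855×10^6 Pa.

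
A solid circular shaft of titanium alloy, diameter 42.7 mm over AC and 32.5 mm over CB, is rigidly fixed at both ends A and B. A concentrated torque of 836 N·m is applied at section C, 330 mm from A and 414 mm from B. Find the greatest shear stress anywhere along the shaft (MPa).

43.1 MPa

Compatibility: T_A·a/J_AC = T_B·b/J_CB with T_A + T_B = T₀.
J_AC = 3.26×10^-7 m⁴, J_CB = 1.10×10^-7 m⁴, so T_A = T₀·(J_AC/a)/((J_AC/a)+(J_CB/b)) = 659.6 N·m, T_B = 176.4 N·m.
τ in each portion: τ_AC = 4.31×10^7 Pa, τ_CB = 2.62×10^7 Pa; maximum is in AC.
τ_max = T_AC·r/J = 659.6·0.0214/3.26×10^-7 = 4.315×10^7 Pa.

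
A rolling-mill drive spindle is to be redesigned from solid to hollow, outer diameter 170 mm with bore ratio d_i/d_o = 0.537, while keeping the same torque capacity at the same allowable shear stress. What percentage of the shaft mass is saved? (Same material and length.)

Equal τ_max and T ⇒ the solid shaft needs d_s³ = d_o³(1−k⁴), so d_s = 170·(1−0.537⁴)^(1/3) = 165.2 mm.
Area ratio A_h/A_s = d_o²(1−k²)/d_s² = (1−k²)/(1−k⁴)^(2/3) = 0.7540.
Mass saving = 1 − 0.7540 = 24.6 %.

24.6 %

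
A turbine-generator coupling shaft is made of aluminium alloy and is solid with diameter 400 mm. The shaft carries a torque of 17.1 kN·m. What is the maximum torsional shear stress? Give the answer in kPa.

1360 kPa

J = πd⁴/32 = π(0.400)⁴/32 = 2.513×10^-3 m⁴.
τ_max = T·r/J = 17100 × 0.200 / 2.513×10^-3 = 1.361×10^6 Pa.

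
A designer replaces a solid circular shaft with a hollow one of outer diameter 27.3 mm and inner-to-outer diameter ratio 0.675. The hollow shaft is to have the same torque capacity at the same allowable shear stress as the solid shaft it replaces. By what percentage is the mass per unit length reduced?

Equal τ_max and T ⇒ the solid shaft needs d_s³ = d_o³(1−k⁴), so d_s = 27.3·(1−0.675⁴)^(1/3) = 25.26 mm.
Area ratio A_h/A_s = d_o²(1−k²)/d_s² = (1−k²)/(1−k⁴)^(2/3) = 0.6357.
Mass saving = 1 − 0.6357 = 36.4 %.

36.4 %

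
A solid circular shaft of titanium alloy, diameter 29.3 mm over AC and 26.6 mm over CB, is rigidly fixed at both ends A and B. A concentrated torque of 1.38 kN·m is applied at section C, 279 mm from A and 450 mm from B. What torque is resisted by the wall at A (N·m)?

971 N·m

Compatibility: T_A·a/J_AC = T_B·b/J_CB with T_A + T_B = T₀.
J_AC = 7.24×10^-8 m⁴, J_CB = 4.92×10^-8 m⁴, so T_A = T₀·(J_AC/a)/((J_AC/a)+(J_CB/b)) = 971.0 N·m, T_B = 409.0 N·m.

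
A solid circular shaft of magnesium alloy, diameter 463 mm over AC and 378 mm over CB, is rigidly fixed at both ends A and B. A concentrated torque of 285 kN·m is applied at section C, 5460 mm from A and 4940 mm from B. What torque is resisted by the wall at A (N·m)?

191000 N·m

Compatibility: T_A·a/J_AC = T_B·b/J_CB with T_A + T_B = T₀.
J_AC = 4.51×10^-3 m⁴, J_CB = 2.00×10^-3 m⁴, so T_A = T₀·(J_AC/a)/((J_AC/a)+(J_CB/b)) = 191100 N·m, T_B = 93860 N·m.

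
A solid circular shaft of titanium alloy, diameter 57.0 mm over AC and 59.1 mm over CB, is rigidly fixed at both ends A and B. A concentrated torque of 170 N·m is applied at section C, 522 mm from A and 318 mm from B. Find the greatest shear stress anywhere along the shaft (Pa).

2.75e6 Pa

Compatibility: T_A·a/J_AC = T_B·b/J_CB with T_A + T_B = T₀.
J_AC = 1.04×10^-6 m⁴, J_CB = 1.20×10^-6 m⁴, so T_A = T₀·(J_AC/a)/((J_AC/a)+(J_CB/b)) = 58.68 N·m, T_B = 111.3 N·m.
τ in each portion: τ_AC = 1.61×10^6 Pa, τ_CB = 2.75×10^6 Pa; maximum is in CB.
τ_max = T_CB·r/J = 111.3·0.0295/1.20×10^-6 = 2.747×10^6 Pa.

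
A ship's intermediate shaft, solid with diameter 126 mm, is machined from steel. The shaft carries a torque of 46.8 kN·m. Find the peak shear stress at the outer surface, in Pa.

J = πd⁴/32 = π(0.126)⁴/32 = 2.474×10^-5 m⁴.
τ_max = T·r/J = 46800 × 0.0630 / 2.474×10^-5 = 1.192×10^8 Pa.

1.19e8 Pa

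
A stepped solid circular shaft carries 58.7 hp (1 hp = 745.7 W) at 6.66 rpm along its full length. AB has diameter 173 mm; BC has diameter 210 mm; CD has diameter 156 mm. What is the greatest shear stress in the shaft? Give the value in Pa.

ω = 2π·6.66/60 = 0.6974 rad/s, so T = P/ω = 58.7×745.7 / 0.6974 = 62760 N·m.
Under the same torque, τ_max = 16T/(πd³) is largest where d is smallest — segment CD (d = 156 mm).
τ_max = 16·62760/(π·(0.156)³) = 8.420×10^7 Pa.

8.42e7 Pa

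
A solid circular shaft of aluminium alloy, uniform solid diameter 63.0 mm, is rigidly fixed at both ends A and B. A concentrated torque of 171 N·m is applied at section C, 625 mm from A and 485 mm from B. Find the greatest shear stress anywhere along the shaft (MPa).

With uniform GJ and both ends fixed, compatibility θ_AC = θ_CB gives T_A·a = T_B·b, together with T_A + T_B = T₀.
T_A = T₀·b/(a+b) = 171.0·485/1110 = 74.72 N·m; T_B = 96.28 N·m.
τ in each portion: τ_AC = 1.52×10^6 Pa, τ_CB = 1.96×10^6 Pa; maximum is in CB.
τ_max = T_CB·r/J = 96.28·0.0315/1.55×10^-6 = 1.961×10^6 Pa.

1.96 MPa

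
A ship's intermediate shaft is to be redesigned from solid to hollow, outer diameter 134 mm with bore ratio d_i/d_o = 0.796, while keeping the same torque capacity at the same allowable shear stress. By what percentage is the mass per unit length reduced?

48.4 %

Equal τ_max and T ⇒ the solid shaft needs d_s³ = d_o³(1−k⁴), so d_s = 134·(1−0.796⁴)^(1/3) = 112.9 mm.
Area ratio A_h/A_s = d_o²(1−k²)/d_s² = (1−k²)/(1−k⁴)^(2/3) = 0.5159.
Mass saving = 1 − 0.5159 = 48.4 %.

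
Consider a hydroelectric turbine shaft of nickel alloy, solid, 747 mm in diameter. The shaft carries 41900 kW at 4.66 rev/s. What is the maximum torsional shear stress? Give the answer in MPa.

17.5 MPa

ω = 2π·4.66 = 29.28 rad/s, so T = P/ω = 41900×10³ / 29.28 = 1.431e6 N·m.
J = πd⁴/32 = π(0.747)⁴/32 = 0.03057 m⁴.
τ_max = T·r/J = 1.431e6 × 0.373 / 0.03057 = 1.748×10^7 Pa.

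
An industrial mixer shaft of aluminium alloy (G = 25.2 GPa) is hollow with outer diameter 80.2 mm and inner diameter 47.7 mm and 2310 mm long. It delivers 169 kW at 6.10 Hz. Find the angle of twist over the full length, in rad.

ω = 2π·6.10 = 38.33 rad/s, so T = P/ω = 169×10³ / 38.33 = 4409 N·m.
J = π(d_o⁴ − d_i⁴)/32 = π(0.0802⁴ − 0.0477⁴)/32 = 3.553×10^-6 m⁴.
θ = T·L/(G·J) = 4409 × 2.31 / (25.2×10⁹ × 3.553×10^-6) = 0.1137 rad.

0.114 rad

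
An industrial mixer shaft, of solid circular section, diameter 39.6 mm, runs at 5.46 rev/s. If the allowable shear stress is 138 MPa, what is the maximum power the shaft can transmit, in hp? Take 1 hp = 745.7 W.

J = πd⁴/32 = π(0.0396)⁴/32 = 2.414×10^-7 m⁴.
T_max = τ_allow·J/r = 1.38×10^8 × 2.414×10^-7 / 0.0198 = 1683 N·m.
ω = 2π·5.46 = 34.31 rad/s, so P_max = T_max·ω = 5.773×10^4 W.

77.4 hp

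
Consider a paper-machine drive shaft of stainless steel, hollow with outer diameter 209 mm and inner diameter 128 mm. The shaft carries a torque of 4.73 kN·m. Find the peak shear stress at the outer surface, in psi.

J = π(d_o⁴ − d_i⁴)/32 = π(0.209⁴ − 0.128⁴)/32 = 1.610×10^-4 m⁴.
τ_max = T·r/J = 4730 × 0.104 / 1.610×10^-4 = 3.071×10^6 Pa.

445 psi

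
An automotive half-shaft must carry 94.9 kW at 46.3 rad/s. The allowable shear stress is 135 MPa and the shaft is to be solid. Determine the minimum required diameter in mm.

42.6 mm

ω = 46.3 rad/s, so T = P/ω = 94.9×10³ / 46.30 = 2050 N·m.
For a solid shaft τ_max = 16T/(πd³), so d = (16T/(π τ_allow))^(1/3) = (16·2050/(π·1.35×10^8))^(1/3) = 0.04260 m.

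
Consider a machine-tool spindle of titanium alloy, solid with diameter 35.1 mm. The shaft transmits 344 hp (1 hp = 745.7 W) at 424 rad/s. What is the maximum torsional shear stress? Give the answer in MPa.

ω = 424 rad/s, so T = P/ω = 344×745.7 / 424.0 = 605.0 N·m.
J = πd⁴/32 = π(0.0351)⁴/32 = 1.490×10^-7 m⁴.
τ_max = T·r/J = 605.0 × 0.0175 / 1.490×10^-7 = 7.125×10^7 Pa.

71.3 MPa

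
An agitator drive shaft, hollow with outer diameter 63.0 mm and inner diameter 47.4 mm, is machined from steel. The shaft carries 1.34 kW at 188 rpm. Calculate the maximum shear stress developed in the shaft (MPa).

ω = 2π·188/60 = 19.69 rad/s, so T = P/ω = 1.34×10³ / 19.69 = 68.06 N·m.
J = π(d_o⁴ − d_i⁴)/32 = π(0.0630⁴ − 0.0474⁴)/32 = 1.051×10^-6 m⁴.
τ_max = T·r/J = 68.06 × 0.0315 / 1.051×10^-6 = 2.040×10^6 Pa.

2.04 MPa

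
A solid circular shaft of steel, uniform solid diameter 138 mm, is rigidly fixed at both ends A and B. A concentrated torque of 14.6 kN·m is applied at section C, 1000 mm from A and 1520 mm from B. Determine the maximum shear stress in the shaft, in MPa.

17.1 MPa

With uniform GJ and both ends fixed, compatibility θ_AC = θ_CB gives T_A·a = T_B·b, together with T_A + T_B = T₀.
T_A = T₀·b/(a+b) = 14600·1520/2520 = 8806 N·m; T_B = 5794 N·m.
τ in each portion: τ_AC = 1.71×10^7 Pa, τ_CB = 1.12×10^7 Pa; maximum is in AC.
τ_max = T_AC·r/J = 8806·0.0690/3.56×10^-5 = 1.707×10^7 Pa.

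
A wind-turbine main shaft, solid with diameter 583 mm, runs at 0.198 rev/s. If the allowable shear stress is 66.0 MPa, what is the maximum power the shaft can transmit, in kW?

J = πd⁴/32 = π(0.583)⁴/32 = 0.01134 m⁴.
T_max = τ_allow·J/r = 6.60×10^7 × 0.01134 / 0.291 = 2.568e6 N·m.
ω = 2π·0.198 = 1.244 rad/s, so P_max = T_max·ω = 3.195×10^6 W.

3190 kW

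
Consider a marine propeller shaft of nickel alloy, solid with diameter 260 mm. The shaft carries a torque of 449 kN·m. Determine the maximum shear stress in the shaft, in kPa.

130000 kPa

J = πd⁴/32 = π(0.260)⁴/32 = 4.486×10^-4 m⁴.
τ_max = T·r/J = 449000 × 0.130 / 4.486×10^-4 = 1.301×10^8 Pa.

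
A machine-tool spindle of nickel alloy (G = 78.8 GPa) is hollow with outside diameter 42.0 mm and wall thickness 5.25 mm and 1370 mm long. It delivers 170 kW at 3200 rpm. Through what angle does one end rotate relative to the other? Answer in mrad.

ω = 2π·3200/60 = 335.1 rad/s, so T = P/ω = 170×10³ / 335.1 = 507.3 N·m.
J = π(d_o⁴ − d_i⁴)/32 = π(0.0420⁴ − 0.0315⁴)/32 = 2.088×10^-7 m⁴.
θ = T·L/(G·J) = 507.3 × 1.37 / (78.8×10⁹ × 2.088×10^-7) = 0.04223 rad.

42.2 mrad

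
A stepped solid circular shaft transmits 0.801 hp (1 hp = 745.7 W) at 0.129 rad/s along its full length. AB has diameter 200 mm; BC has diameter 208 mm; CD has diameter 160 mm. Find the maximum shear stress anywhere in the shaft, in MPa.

5.76 MPa

ω = 0.129 rad/s, so T = P/ω = 0.801×745.7 / 0.1290 = 4630 N·m.
Under the same torque, τ_max = 16T/(πd³) is largest where d is smallest — segment CD (d = 160 mm).
τ_max = 16·4630/(π·(0.160)³) = 5.757×10^6 Pa.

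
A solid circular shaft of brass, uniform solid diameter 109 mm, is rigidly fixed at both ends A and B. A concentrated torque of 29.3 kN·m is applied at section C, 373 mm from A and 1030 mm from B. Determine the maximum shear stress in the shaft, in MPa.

84.6 MPa

With uniform GJ and both ends fixed, compatibility θ_AC = θ_CB gives T_A·a = T_B·b, together with T_A + T_B = T₀.
T_A = T₀·b/(a+b) = 29300·1030/1403 = 21510 N·m; T_B = 7790 N·m.
τ in each portion: τ_AC = 8.46×10^7 Pa, τ_CB = 3.06×10^7 Pa; maximum is in AC.
τ_max = T_AC·r/J = 21510·0.0545/1.39×10^-5 = 8.459×10^7 Pa.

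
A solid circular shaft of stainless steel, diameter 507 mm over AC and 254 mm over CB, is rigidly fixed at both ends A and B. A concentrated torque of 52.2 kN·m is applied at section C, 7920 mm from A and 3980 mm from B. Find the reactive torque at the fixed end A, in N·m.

Compatibility: T_A·a/J_AC = T_B·b/J_CB with T_A + T_B = T₀.
J_AC = 6.49×10^-3 m⁴, J_CB = 4.09×10^-4 m⁴, so T_A = T₀·(J_AC/a)/((J_AC/a)+(J_CB/b)) = 46390 N·m, T_B = 5815 N·m.

46400 N·m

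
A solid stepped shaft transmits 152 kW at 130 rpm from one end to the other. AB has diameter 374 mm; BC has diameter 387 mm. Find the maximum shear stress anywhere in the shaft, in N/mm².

ω = 2π·130/60 = 13.61 rad/s, so T = P/ω = 152×10³ / 13.61 = 11170 N·m.
Under the same torque, τ_max = 16T/(πd³) is largest where d is smallest — segment AB (d = 374 mm).
τ_max = 16·11170/(π·(0.374)³) = 1.087×10^6 Pa.

1.09 N/mm²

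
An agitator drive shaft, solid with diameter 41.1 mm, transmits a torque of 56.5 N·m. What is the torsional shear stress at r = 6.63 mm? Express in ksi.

J = πd⁴/32 = π(0.0411)⁴/32 = 2.801×10^-7 m⁴.
Shear stress varies linearly with radius: τ = T·r/J = 56.50 × 0.00663 / 2.801×10^-7 = 1.337×10^6 Pa.

0.194 ksi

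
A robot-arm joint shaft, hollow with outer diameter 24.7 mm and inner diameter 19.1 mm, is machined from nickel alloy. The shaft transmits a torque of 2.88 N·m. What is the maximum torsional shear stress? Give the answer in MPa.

1.52 MPa

J = π(d_o⁴ − d_i⁴)/32 = π(0.0247⁴ − 0.0191⁴)/32 = 2.348×10^-8 m⁴.
τ_max = T·r/J = 2.880 × 0.0123 / 2.348×10^-8 = 1.515×10^6 Pa.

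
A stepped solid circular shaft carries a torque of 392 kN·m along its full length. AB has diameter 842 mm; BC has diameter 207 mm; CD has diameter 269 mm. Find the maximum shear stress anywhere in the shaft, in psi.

32600 psi

Under the same torque, τ_max = 16T/(πd³) is largest where d is smallest — segment BC (d = 207 mm).
τ_max = 16·392000/(π·(0.207)³) = 2.251×10^8 Pa.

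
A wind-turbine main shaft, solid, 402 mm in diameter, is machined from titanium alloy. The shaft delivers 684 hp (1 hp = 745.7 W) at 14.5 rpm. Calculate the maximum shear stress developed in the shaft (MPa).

ω = 2π·14.5/60 = 1.518 rad/s, so T = P/ω = 684×745.7 / 1.518 = 335900 N·m.
J = πd⁴/32 = π(0.402)⁴/32 = 2.564×10^-3 m⁴.
τ_max = T·r/J = 335900 × 0.201 / 2.564×10^-3 = 2.633×10^7 Pa.

26.3 MPa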